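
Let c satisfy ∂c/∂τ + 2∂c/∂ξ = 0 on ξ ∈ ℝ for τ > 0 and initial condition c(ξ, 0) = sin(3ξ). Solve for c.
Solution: By method of characteristics (waves move right with speed 2):
Along characteristics ξ - 2τ = const, c is constant, so c(ξ,τ) = f(ξ - 2τ) with f = c(·, 0).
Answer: c(ξ, τ) = sin(3ξ - 6τ)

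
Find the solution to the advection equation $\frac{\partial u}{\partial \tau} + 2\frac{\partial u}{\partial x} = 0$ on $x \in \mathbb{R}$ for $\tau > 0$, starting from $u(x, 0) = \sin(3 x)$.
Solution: By method of characteristics (waves move right with speed 2):
Along characteristics $x - 2\tau =$ const, $u$ is constant, so $u(x,\tau) = f(x - 2\tau)$ with $f = u( \cdot , 0)$.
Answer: $u(x, \tau) = - \sin(6 \tau - 3 x)$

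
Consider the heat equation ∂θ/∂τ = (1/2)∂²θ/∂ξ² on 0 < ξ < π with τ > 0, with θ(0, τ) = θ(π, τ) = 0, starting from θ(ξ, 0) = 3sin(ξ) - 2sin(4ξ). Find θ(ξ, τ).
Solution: Using separation of variables θ = X(ξ)G(τ):
Eigenfunctions: sin(nξ), n = 1, 2, 3, ...
General solution: θ(ξ, τ) = Σ c_n sin(nξ) exp(-n² τ/2)
Matching θ(ξ,0) = 3sin(ξ) - 2sin(4ξ) term by term: c_1=3, c_4=-2.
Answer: θ(ξ, τ) = -2exp(-8τ)sin(4ξ) + 3exp(-τ/2)sin(ξ)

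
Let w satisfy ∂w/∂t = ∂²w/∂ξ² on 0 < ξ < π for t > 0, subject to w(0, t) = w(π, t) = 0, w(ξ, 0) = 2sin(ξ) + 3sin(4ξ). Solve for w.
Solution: Using separation of variables w = X(ξ)T(t):
Eigenfunctions: sin(nξ), n = 1, 2, 3, ...
General solution: w(ξ, t) = Σ c_n sin(nξ) exp(-n² t)
Matching w(ξ,0) = 2sin(ξ) + 3sin(4ξ) term by term: c_1=2, c_4=3.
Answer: w(ξ, t) = 2exp(-t)sin(ξ) + 3exp(-16t)sin(4ξ)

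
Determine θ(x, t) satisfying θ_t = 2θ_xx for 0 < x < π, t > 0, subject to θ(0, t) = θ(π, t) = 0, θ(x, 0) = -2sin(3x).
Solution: Separating variables: θ = Σ c_n exp(-2n²t) sin(nx). From θ(x,0) = -2sin(3x): c_3=-2.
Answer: θ(x, t) = -2exp(-18t)sin(3x)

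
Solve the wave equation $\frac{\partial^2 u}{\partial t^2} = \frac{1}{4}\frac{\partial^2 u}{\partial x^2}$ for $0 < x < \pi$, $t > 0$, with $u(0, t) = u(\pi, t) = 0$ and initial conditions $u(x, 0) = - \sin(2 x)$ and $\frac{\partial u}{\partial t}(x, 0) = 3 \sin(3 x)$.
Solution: Using separation of variables $u = X(x)T(t)$:
Eigenfunctions: $\sin(nx)$, $n = 1, 2, 3, \ldots$
General solution: $u(x, t) = \sum [A_n \cos(n t/2) + B_n \sin(n t/2)] \sin(nx)$
From $u(x,0) = - \sin(2 x)$: $A_2=-1$. From $u_t(x,0) = 3 \sin(3 x)$, using $u_t(x,0) = \sum \omega_n B_n \sin(nx)$ with $\omega_n = n/2$: $B_3 = 3/(3/2) = 2$.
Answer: $u(x, t) = 2 \sin(3 t/2) \sin(3 x) -  \sin(2 x) \cos(t)$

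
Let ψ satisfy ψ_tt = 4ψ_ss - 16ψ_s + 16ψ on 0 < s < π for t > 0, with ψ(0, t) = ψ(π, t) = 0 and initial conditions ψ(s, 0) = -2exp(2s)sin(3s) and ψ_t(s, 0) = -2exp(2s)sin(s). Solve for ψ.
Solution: Substitute ψ = exp(2s)u.
Then ψ_s = exp(2s)(u_s + 2u), ψ_ss = exp(2s)(u_ss + 4u_s + 4u), ψ_tt = exp(2s)u_tt; substituting and dividing by exp(2s), the lower-order terms cancel: u_tt = 4u_ss (standard wave equation).
Data for u: u(s,0) = exp(-2s)ψ(s,0) = -2sin(3s); u_t(s,0) = exp(-2s)ψ_t(s,0) = -2sin(s). The boundary conditions carry over: u(0,t) = u(π,t) = 0.
Separating variables: u = Σ [A_n cos(ω_n t) + B_n sin(ω_n t)] sin(ns), ω_n = 2n. From ICs (B_n = velocity coefficient / ω_n): A_3=-2, B_1=-1.
So u(s,t) = -sin(s)sin(2t) - 2sin(3s)cos(6t), and ψ(s,t) = exp(2s)u(s,t).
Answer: ψ(s, t) = -exp(2s)sin(s)sin(2t) - 2exp(2s)sin(3s)cos(6t)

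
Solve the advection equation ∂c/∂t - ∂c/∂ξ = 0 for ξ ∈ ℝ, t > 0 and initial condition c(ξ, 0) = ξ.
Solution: By method of characteristics (waves move left with speed 1):
Along characteristics ξ + t = const, c is constant, so c(ξ,t) = f(ξ + t) with f = c(·, 0).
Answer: c(ξ, t) = t + ξ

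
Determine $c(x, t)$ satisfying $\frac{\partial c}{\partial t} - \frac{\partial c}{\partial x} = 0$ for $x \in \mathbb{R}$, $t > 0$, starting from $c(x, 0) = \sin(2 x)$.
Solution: By method of characteristics (waves move left with speed 1):
Along characteristics $x + t =$ const, $c$ is constant, so $c(x,t) = f(x + t)$ with $f = c( \cdot , 0)$.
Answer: $c(x, t) = \sin(2 t + 2 x)$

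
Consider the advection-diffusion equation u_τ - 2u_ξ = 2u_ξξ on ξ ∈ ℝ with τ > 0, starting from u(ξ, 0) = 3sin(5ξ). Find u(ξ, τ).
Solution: Change to a moving frame: let η = ξ + 2τ, σ = τ and write u(ξ,τ) = w(η,σ).
By the chain rule u_τ = w_σ + 2w_η, u_ξ = w_η, u_ξξ = w_ηη.
Then u_τ - 2u_ξ = w_σ: the advection term cancels and the PDE becomes the heat equation w_σ = 2w_ηη on η ∈ ℝ.
Initial data: w(η,0) = u(η,0) = 3sin(5η).
On η ∈ ℝ each mode satisfies (sin(nη))″ = -n² sin(nη), so exp(-2n²σ) sin(nη) solves the heat equation; by superposition w(η,σ) = Σ c_n exp(-2n²σ) sin(nη).
Reading off the coefficients: c_5=3, so w(η,σ) = 3exp(-50σ)sin(5η).
Substituting back η = ξ + 2τ, σ = τ: u(ξ,τ) = w(ξ + 2τ, τ).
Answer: u(ξ, τ) = 3exp(-50τ)sin(5ξ + 10τ)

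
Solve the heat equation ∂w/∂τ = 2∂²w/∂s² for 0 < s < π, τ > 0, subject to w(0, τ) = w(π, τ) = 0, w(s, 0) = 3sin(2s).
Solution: Using separation of variables w = X(s)T(τ):
Eigenfunctions: sin(ns), n = 1, 2, 3, ...
General solution: w(s, τ) = Σ c_n sin(ns) exp(-2n² τ)
Matching w(s,0) = 3sin(2s) term by term: c_2=3.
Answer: w(s, τ) = 3exp(-8τ)sin(2s)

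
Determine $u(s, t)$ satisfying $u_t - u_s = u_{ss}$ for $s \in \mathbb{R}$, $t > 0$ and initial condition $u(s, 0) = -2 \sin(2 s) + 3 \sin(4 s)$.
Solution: Change to a moving frame: let $\eta = s + t$, $\sigma = t$ and write $u(s,t) = w(\eta,\sigma)$.
By the chain rule $u_t = w_{\sigma} + w_{\eta}$, $u_s = w_{\eta}$, $u_{ss} = w_{\eta\eta}$.
Then $u_t - u_s = w_{\sigma}$: the advection term cancels and the PDE becomes the heat equation $w_{\sigma} = w_{\eta\eta}$ on $\eta \in \mathbb{R}$.
Initial data: $w(\eta,0) = u(\eta,0) = -2 \sin(2 \eta) + 3 \sin(4 \eta)$.
On $\eta \in \mathbb{R}$ each mode satisfies $(\sin(n\eta))'' = -n^2 \sin(n\eta)$, so $e^{-n^2\sigma} \sin(n\eta)$ solves the heat equation; by superposition $w(\eta,\sigma) = \sum c_n e^{-n^2\sigma} \sin(n\eta)$.
Reading off the coefficients: $c_2=-2, c_4=3$, so $w(\eta,\sigma) = -2 e^{-4 \sigma} \sin(2 \eta) + 3 e^{-16 \sigma} \sin(4 \eta)$.
Substituting back $\eta = s + t$, $\sigma = t$: $u(s,t) = w(s + t, t)$.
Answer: $u(s, t) = -2 e^{-4 t} \sin(2 s + 2 t) + 3 e^{-16 t} \sin(4 s + 4 t)$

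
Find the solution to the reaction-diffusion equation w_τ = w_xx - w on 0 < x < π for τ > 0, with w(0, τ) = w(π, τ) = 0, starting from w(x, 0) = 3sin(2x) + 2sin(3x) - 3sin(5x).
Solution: Substitute w = exp(-τ)u, i.e. u = exp(τ)w.
By the product rule, w_τ = exp(-τ)(u_τ - u), w_xx = exp(-τ)u_xx.
Substituting into the PDE and dividing by exp(-τ): u_τ - u = u_xx - u.
The lower-order terms cancel, leaving the standard heat equation u_τ = u_xx.
Initial data for u: u(x,0) = w(x,0) = 3sin(2x) + 2sin(3x) - 3sin(5x). The boundary conditions carry over: u(0,τ) = u(π,τ) = 0.
Solve for u:
  Using separation of variables u = X(x)T(τ):
  Eigenfunctions: sin(nx), n = 1, 2, 3, ...
  General solution: u(x, τ) = Σ c_n sin(nx) exp(-n² τ)
  Matching u(x,0) = 3sin(2x) + 2sin(3x) - 3sin(5x) term by term: c_2=3, c_3=2, c_5=-3.
Hence u(x,τ) = 3exp(-4τ)sin(2x) + 2exp(-9τ)sin(3x) - 3exp(-25τ)sin(5x).
Transform back: w(x,τ) = exp(-τ)u(x,τ).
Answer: w(x, τ) = 3exp(-5τ)sin(2x) + 2exp(-10τ)sin(3x) - 3exp(-26τ)sin(5x)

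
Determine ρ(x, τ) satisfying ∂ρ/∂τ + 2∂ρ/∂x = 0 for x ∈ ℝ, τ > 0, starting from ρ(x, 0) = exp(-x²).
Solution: By characteristics (dx/dτ = 2), ρ(x,τ) = f(x - 2τ) with f = ρ(·, 0).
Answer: ρ(x, τ) = exp(-(x - 2τ)²)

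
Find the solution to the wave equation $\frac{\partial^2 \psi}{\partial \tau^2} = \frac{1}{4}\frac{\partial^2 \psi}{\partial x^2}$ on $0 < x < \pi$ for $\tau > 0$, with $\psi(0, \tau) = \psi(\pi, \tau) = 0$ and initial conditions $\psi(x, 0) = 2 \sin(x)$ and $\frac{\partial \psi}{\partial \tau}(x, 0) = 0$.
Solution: Using separation of variables $\psi = X(x)T(\tau)$:
Eigenfunctions: $\sin(nx)$, $n = 1, 2, 3, \ldots$
General solution: $\psi(x, \tau) = \sum [A_n \cos(n \tau/2) + B_n \sin(n \tau/2)] \sin(nx)$
From $\psi(x,0) = 2 \sin(x)$: $A_1=2$. From $\psi_{\tau}(x,0) = 0$: all $B_n = 0$.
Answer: $\psi(x, \tau) = 2 \sin(x) \cos(\tau/2)$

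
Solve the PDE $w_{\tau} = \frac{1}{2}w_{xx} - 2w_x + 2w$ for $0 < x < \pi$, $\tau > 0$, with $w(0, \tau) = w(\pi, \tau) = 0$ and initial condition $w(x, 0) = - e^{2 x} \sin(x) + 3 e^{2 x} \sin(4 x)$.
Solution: Substitute $w = e^{2x}u$.
Then $w_x = e^{2x}(u_x + 2u)$, $w_{xx} = e^{2x}(u_{xx} + 4u_x + 4u)$, $w_{\tau} = e^{2x}u_{\tau}$; substituting and dividing by $e^{2x}$, the lower-order terms cancel: $u_{\tau} = \frac{1}{2}u_{xx}$ (standard heat equation).
Data for $u$: $u(x,0) = e^{-2x}w(x,0) = - \sin(x) + 3 \sin(4 x)$. The boundary conditions carry over: $u(0,\tau) = u(\pi,\tau) = 0$.
Separating variables: $u = \sum c_n e^{-n^2\tau/2} \sin(nx)$. From $u(x,0) = - \sin(x) + 3 \sin(4 x)$: $c_1=-1, c_4=3$.
So $u(x,\tau) = 3 e^{-8 \tau} \sin(4 x) - e^{-\tau/2} \sin(x)$, and $w(x,\tau) = e^{2x}u(x,\tau)$.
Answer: $w(x, \tau) = 3 e^{-8 \tau} e^{2 x} \sin(4 x) -  e^{-\tau/2} e^{2 x} \sin(x)$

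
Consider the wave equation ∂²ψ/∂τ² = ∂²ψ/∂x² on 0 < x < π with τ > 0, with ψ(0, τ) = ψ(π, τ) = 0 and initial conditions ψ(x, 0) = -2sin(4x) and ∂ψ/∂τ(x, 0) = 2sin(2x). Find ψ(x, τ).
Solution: Using separation of variables ψ = X(x)T(τ):
Eigenfunctions: sin(nx), n = 1, 2, 3, ...
General solution: ψ(x, τ) = Σ [A_n cos(n τ) + B_n sin(n τ)] sin(nx)
From ψ(x,0) = -2sin(4x): A_4=-2. From ψ_τ(x,0) = 2sin(2x), using ψ_τ(x,0) = Σ ω_n B_n sin(nx) with ω_n = n: B_2 = 2/2 = 1.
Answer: ψ(x, τ) = sin(2x)sin(2τ) - 2sin(4x)cos(4τ)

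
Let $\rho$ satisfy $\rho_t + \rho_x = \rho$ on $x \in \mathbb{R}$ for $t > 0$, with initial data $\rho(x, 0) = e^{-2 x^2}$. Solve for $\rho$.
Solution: Substitute $\rho = e^{t}u$.
Then $\rho_t = e^{t}(u_t + u)$, $\rho_x = e^{t}u_x$; substituting and dividing by $e^{t}$, the lower-order terms cancel: $u_t + u_x = 0$ (standard advection equation).
Data for $u$: $u(x,0) = \rho(x,0) = e^{-2 x^2}$.
By characteristics ($dx/dt = 1$), $u(x,t) = f(x - t)$ with $f = u( \cdot , 0)$.
So $u(x,t) = e^{-2 (-t + x)^2}$, and $\rho(x,t) = e^{t}u(x,t)$.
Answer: $\rho(x, t) = e^{t} e^{-2 (-t + x)^2}$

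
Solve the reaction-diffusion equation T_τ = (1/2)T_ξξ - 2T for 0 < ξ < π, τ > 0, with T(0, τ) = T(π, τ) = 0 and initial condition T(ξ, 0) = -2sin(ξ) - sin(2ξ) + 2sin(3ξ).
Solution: Substitute T = exp(-2τ)u.
Then T_τ = exp(-2τ)(u_τ - 2u), T_ξξ = exp(-2τ)u_ξξ; substituting and dividing by exp(-2τ), the lower-order terms cancel: u_τ = (1/2)u_ξξ (standard heat equation).
Data for u: u(ξ,0) = T(ξ,0) = -2sin(ξ) - sin(2ξ) + 2sin(3ξ). The boundary conditions carry over: u(0,τ) = u(π,τ) = 0.
Separating variables: u = Σ c_n exp(-n²τ/2) sin(nξ). From u(ξ,0) = -2sin(ξ) - sin(2ξ) + 2sin(3ξ): c_1=-2, c_2=-1, c_3=2.
So u(ξ,τ) = -exp(-2τ)sin(2ξ) - 2exp(-τ/2)sin(ξ) + 2exp(-9τ/2)sin(3ξ), and T(ξ,τ) = exp(-2τ)u(ξ,τ).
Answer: T(ξ, τ) = -exp(-4τ)sin(2ξ) - 2exp(-5τ/2)sin(ξ) + 2exp(-13τ/2)sin(3ξ)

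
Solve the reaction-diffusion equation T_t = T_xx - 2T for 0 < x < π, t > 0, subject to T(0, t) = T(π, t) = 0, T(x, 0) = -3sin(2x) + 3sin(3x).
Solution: Substitute T = exp(-2t)u.
Then T_t = exp(-2t)(u_t - 2u), T_xx = exp(-2t)u_xx; substituting and dividing by exp(-2t), the lower-order terms cancel: u_t = u_xx (standard heat equation).
Data for u: u(x,0) = T(x,0) = -3sin(2x) + 3sin(3x). The boundary conditions carry over: u(0,t) = u(π,t) = 0.
Separating variables: u = Σ c_n exp(-n²t) sin(nx). From u(x,0) = -3sin(2x) + 3sin(3x): c_2=-3, c_3=3.
So u(x,t) = -3exp(-4t)sin(2x) + 3exp(-9t)sin(3x), and T(x,t) = exp(-2t)u(x,t).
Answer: T(x, t) = -3exp(-6t)sin(2x) + 3exp(-11t)sin(3x)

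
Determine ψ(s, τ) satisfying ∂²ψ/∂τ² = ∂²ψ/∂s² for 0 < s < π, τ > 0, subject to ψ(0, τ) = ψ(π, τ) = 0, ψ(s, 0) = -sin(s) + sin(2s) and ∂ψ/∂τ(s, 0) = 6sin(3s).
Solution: Using separation of variables ψ = X(s)T(τ):
Eigenfunctions: sin(ns), n = 1, 2, 3, ...
General solution: ψ(s, τ) = Σ [A_n cos(n τ) + B_n sin(n τ)] sin(ns)
From ψ(s,0) = -sin(s) + sin(2s): A_1=-1, A_2=1. From ψ_τ(s,0) = 6sin(3s), using ψ_τ(s,0) = Σ ω_n B_n sin(ns) with ω_n = n: B_3 = 6/3 = 2.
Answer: ψ(s, τ) = -sin(s)cos(τ) + sin(2s)cos(2τ) + 2sin(3s)sin(3τ)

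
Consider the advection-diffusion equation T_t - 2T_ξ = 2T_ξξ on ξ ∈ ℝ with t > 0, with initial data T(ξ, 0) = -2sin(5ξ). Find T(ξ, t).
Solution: Change to a moving frame: let η = ξ + 2t, σ = t and write T(ξ,t) = u(η,σ).
By the chain rule T_t = u_σ + 2u_η, T_ξ = u_η, T_ξξ = u_ηη.
Then T_t - 2T_ξ = u_σ: the advection term cancels and the PDE becomes the heat equation u_σ = 2u_ηη on η ∈ ℝ.
Initial data: u(η,0) = T(η,0) = -2sin(5η).
On η ∈ ℝ each mode satisfies (sin(nη))″ = -n² sin(nη), so exp(-2n²σ) sin(nη) solves the heat equation; by superposition u(η,σ) = Σ c_n exp(-2n²σ) sin(nη).
Reading off the coefficients: c_5=-2, so u(η,σ) = -2exp(-50σ)sin(5η).
Substituting back η = ξ + 2t, σ = t: T(ξ,t) = u(ξ + 2t, t).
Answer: T(ξ, t) = -2exp(-50t)sin(10t + 5ξ)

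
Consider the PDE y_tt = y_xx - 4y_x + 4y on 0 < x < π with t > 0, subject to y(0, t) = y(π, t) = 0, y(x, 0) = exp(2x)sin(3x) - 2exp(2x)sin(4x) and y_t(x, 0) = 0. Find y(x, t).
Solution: Substitute y = exp(2x)u.
Then y_x = exp(2x)(u_x + 2u), y_xx = exp(2x)(u_xx + 4u_x + 4u), y_tt = exp(2x)u_tt; substituting and dividing by exp(2x), the lower-order terms cancel: u_tt = u_xx (standard wave equation).
Data for u: u(x,0) = exp(-2x)y(x,0) = sin(3x) - 2sin(4x); u_t(x,0) = exp(-2x)y_t(x,0) = 0. The boundary conditions carry over: u(0,t) = u(π,t) = 0.
Separating variables: u = Σ [A_n cos(ω_n t) + B_n sin(ω_n t)] sin(nx), ω_n = n. From ICs: A_3=1, A_4=-2.
So u(x,t) = sin(3x)cos(3t) - 2sin(4x)cos(4t), and y(x,t) = exp(2x)u(x,t).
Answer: y(x, t) = exp(2x)sin(3x)cos(3t) - 2exp(2x)sin(4x)cos(4t)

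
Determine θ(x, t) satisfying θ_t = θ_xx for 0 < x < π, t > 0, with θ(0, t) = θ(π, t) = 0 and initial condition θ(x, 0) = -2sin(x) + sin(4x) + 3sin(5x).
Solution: Separating variables: θ = Σ c_n exp(-n²t) sin(nx). From θ(x,0) = -2sin(x) + sin(4x) + 3sin(5x): c_1=-2, c_4=1, c_5=3.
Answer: θ(x, t) = -2exp(-t)sin(x) + exp(-16t)sin(4x) + 3exp(-25t)sin(5x)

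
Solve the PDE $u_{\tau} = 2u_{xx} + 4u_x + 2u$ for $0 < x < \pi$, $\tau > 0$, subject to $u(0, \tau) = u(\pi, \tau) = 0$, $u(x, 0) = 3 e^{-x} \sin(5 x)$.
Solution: Substitute $u = e^{-x}w$.
Then $u_x = e^{-x}(w_x - w)$, $u_{xx} = e^{-x}(w_{xx} - 2w_x + w)$, $u_{\tau} = e^{-x}w_{\tau}$; substituting and dividing by $e^{-x}$, the lower-order terms cancel: $w_{\tau} = 2w_{xx}$ (standard heat equation).
Data for $w$: $w(x,0) = e^{x}u(x,0) = 3 \sin(5 x)$. The boundary conditions carry over: $w(0,\tau) = w(\pi,\tau) = 0$.
Separating variables: $w = \sum c_n e^{-2n^2\tau} \sin(nx)$. From $w(x,0) = 3 \sin(5 x)$: $c_5=3$.
So $w(x,\tau) = 3 e^{-50 \tau} \sin(5 x)$, and $u(x,\tau) = e^{-x}w(x,\tau)$.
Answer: $u(x, \tau) = 3 e^{-50 \tau} e^{-x} \sin(5 x)$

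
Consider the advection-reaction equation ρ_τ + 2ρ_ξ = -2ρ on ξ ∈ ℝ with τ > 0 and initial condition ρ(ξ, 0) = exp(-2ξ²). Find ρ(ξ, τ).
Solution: Substitute ρ = exp(-2τ)u.
Then ρ_τ = exp(-2τ)(u_τ - 2u), ρ_ξ = exp(-2τ)u_ξ; substituting and dividing by exp(-2τ), the lower-order terms cancel: u_τ + 2u_ξ = 0 (standard advection equation).
Data for u: u(ξ,0) = ρ(ξ,0) = exp(-2ξ²).
By characteristics (dξ/dτ = 2), u(ξ,τ) = f(ξ - 2τ) with f = u(·, 0).
So u(ξ,τ) = exp(-2(ξ - 2τ)²), and ρ(ξ,τ) = exp(-2τ)u(ξ,τ).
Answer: ρ(ξ, τ) = exp(-2τ)exp(-2(ξ - 2τ)²)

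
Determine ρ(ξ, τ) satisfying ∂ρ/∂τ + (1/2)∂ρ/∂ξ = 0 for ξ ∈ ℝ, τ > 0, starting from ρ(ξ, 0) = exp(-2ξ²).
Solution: By method of characteristics (waves move right with speed 1/2):
Along characteristics ξ - (1/2)τ = const, ρ is constant, so ρ(ξ,τ) = f(ξ - (1/2)τ) with f = ρ(·, 0).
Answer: ρ(ξ, τ) = exp(-2(ξ - τ/2)²)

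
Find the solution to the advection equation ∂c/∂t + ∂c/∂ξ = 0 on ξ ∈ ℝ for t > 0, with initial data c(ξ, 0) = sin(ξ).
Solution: By characteristics (dξ/dt = 1), c(ξ,t) = f(ξ - t) with f = c(·, 0).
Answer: c(ξ, t) = -sin(t - ξ)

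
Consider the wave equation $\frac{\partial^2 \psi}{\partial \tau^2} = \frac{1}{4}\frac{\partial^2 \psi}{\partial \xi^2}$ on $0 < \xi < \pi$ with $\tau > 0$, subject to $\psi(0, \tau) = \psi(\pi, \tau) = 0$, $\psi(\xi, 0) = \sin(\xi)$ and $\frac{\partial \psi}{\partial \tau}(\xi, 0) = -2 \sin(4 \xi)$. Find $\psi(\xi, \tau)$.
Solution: Separating variables: $\psi = \sum [A_n \cos(\omega_n \tau) + B_n \sin(\omega_n \tau)] \sin(n\xi)$, $\omega_n = n/2$. From ICs ($B_n$ = velocity coefficient / $\omega_n$): $A_1=1, B_4=-1$.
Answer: $\psi(\xi, \tau) = - \sin(2 \tau) \sin(4 \xi) + \sin(\xi) \cos(\tau/2)$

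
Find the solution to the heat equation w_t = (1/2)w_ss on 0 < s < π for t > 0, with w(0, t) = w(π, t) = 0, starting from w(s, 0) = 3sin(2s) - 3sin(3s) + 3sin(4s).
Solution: Separating variables: w = Σ c_n exp(-n²t/2) sin(ns). From w(s,0) = 3sin(2s) - 3sin(3s) + 3sin(4s): c_2=3, c_3=-3, c_4=3.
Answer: w(s, t) = 3exp(-2t)sin(2s) + 3exp(-8t)sin(4s) - 3exp(-9t/2)sin(3s)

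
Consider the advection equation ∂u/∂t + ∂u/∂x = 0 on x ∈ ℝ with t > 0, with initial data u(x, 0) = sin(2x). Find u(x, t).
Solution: By method of characteristics (waves move right with speed 1):
Along characteristics x - t = const, u is constant, so u(x,t) = f(x - t) with f = u(·, 0).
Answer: u(x, t) = -sin(2t - 2x)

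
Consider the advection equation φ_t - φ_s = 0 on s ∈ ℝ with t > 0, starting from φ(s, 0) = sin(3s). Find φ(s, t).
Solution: By characteristics (ds/dt = -1), φ(s,t) = f(s + t) with f = φ(·, 0).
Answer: φ(s, t) = sin(3s + 3t)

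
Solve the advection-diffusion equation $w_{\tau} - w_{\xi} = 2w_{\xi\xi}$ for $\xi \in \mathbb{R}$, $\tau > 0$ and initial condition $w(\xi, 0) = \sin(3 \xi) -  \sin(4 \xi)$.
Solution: Change to a moving frame: let $\eta = \xi + \tau$, $\sigma = \tau$ and write $w(\xi,\tau) = u(\eta,\sigma)$.
By the chain rule $w_{\tau} = u_{\sigma} + u_{\eta}$, $w_{\xi} = u_{\eta}$, $w_{\xi\xi} = u_{\eta\eta}$.
Then $w_{\tau} - w_{\xi} = u_{\sigma}$: the advection term cancels and the PDE becomes the heat equation $u_{\sigma} = 2u_{\eta\eta}$ on $\eta \in \mathbb{R}$.
Initial data: $u(\eta,0) = w(\eta,0) = \sin(3 \eta) - \sin(4 \eta)$.
On $\eta \in \mathbb{R}$ each mode satisfies $(\sin(n\eta))'' = -n^2 \sin(n\eta)$, so $e^{-2n^2\sigma} \sin(n\eta)$ solves the heat equation; by superposition $u(\eta,\sigma) = \sum c_n e^{-2n^2\sigma} \sin(n\eta)$.
Reading off the coefficients: $c_3=1, c_4=-1$, so $u(\eta,\sigma) = e^{-18 \sigma} \sin(3 \eta) - e^{-32 \sigma} \sin(4 \eta)$.
Substituting back $\eta = \xi + \tau$, $\sigma = \tau$: $w(\xi,\tau) = u(\xi + \tau, \tau)$.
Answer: $w(\xi, \tau) = e^{-18 \tau} \sin(3 \tau + 3 \xi) -  e^{-32 \tau} \sin(4 \tau + 4 \xi)$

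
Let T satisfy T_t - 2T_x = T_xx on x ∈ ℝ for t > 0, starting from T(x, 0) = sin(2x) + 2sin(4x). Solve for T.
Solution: Change to a moving frame: let η = x + 2t, σ = t and write T(x,t) = u(η,σ).
By the chain rule T_t = u_σ + 2u_η, T_x = u_η, T_xx = u_ηη.
Then T_t - 2T_x = u_σ: the advection term cancels and the PDE becomes the heat equation u_σ = u_ηη on η ∈ ℝ.
Initial data: u(η,0) = T(η,0) = sin(2η) + 2sin(4η).
On η ∈ ℝ each mode satisfies (sin(nη))″ = -n² sin(nη), so exp(-n²σ) sin(nη) solves the heat equation; by superposition u(η,σ) = Σ c_n exp(-n²σ) sin(nη).
Reading off the coefficients: c_2=1, c_4=2, so u(η,σ) = exp(-4σ)sin(2η) + 2exp(-16σ)sin(4η).
Substituting back η = x + 2t, σ = t: T(x,t) = u(x + 2t, t).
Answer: T(x, t) = exp(-4t)sin(4t + 2x) + 2exp(-16t)sin(8t + 4x)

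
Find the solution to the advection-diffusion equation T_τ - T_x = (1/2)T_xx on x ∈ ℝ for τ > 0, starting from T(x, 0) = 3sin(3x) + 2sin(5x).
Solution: Moving frame: η = x + τ, σ = τ, T = u(η,σ), so T_τ = u_σ + u_η and T_xx = u_ηη.
Hence T_τ - T_x = u_σ and the PDE becomes the heat equation u_σ = (1/2)u_ηη on η ∈ ℝ.
Initial data: u(η,0) = T(η,0) = 3sin(3η) + 2sin(5η). Each mode sin(nη) decays as exp(-n²σ/2) on ℝ, so u(η,σ) = Σ c_n exp(-n²σ/2) sin(nη) with c_3=3, c_5=2: u(η,σ) = 3exp(-9σ/2)sin(3η) + 2exp(-25σ/2)sin(5η).
Substituting back: T(x,τ) = u(x + τ, τ).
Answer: T(x, τ) = 3exp(-9τ/2)sin(3x + 3τ) + 2exp(-25τ/2)sin(5x + 5τ)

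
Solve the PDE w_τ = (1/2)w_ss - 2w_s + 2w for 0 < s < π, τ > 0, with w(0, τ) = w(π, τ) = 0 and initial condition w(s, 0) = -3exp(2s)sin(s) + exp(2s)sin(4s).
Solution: Substitute w = exp(2s)u.
Then w_s = exp(2s)(u_s + 2u), w_ss = exp(2s)(u_ss + 4u_s + 4u), w_τ = exp(2s)u_τ; substituting and dividing by exp(2s), the lower-order terms cancel: u_τ = (1/2)u_ss (standard heat equation).
Data for u: u(s,0) = exp(-2s)w(s,0) = -3sin(s) + sin(4s). The boundary conditions carry over: u(0,τ) = u(π,τ) = 0.
Separating variables: u = Σ c_n exp(-n²τ/2) sin(ns). From u(s,0) = -3sin(s) + sin(4s): c_1=-3, c_4=1.
So u(s,τ) = exp(-8τ)sin(4s) - 3exp(-τ/2)sin(s), and w(s,τ) = exp(2s)u(s,τ).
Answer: w(s, τ) = exp(2s)exp(-8τ)sin(4s) - 3exp(2s)exp(-τ/2)sin(s)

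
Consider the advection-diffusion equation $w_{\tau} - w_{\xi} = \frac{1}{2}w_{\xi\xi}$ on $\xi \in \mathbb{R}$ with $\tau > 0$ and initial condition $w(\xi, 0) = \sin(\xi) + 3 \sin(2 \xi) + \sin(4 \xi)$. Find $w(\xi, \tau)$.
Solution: Moving frame: $\eta = \xi + \tau$, $\sigma = \tau$, $w = u(\eta,\sigma)$, so $w_{\tau} = u_{\sigma} + u_{\eta}$ and $w_{\xi\xi} = u_{\eta\eta}$.
Hence $w_{\tau} - w_{\xi} = u_{\sigma}$ and the PDE becomes the heat equation $u_{\sigma} = \frac{1}{2}u_{\eta\eta}$ on $\eta \in \mathbb{R}$.
Initial data: $u(\eta,0) = w(\eta,0) = \sin(\eta) + 3 \sin(2 \eta) + \sin(4 \eta)$. Each mode $\sin(n\eta)$ decays as $e^{-n^2\sigma/2}$ on $\mathbb{R}$, so $u(\eta,\sigma) = \sum c_n e^{-n^2\sigma/2} \sin(n\eta)$ with $c_1=1, c_2=3, c_4=1$: $u(\eta,\sigma) = 3 e^{-2 \sigma} \sin(2 \eta) + e^{-8 \sigma} \sin(4 \eta) + e^{-\sigma/2} \sin(\eta)$.
Substituting back: $w(\xi,\tau) = u(\xi + \tau, \tau)$.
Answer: $w(\xi, \tau) = 3 e^{-2 \tau} \sin(2 \tau + 2 \xi) + e^{-8 \tau} \sin(4 \tau + 4 \xi) + e^{-\tau/2} \sin(\tau + \xi)$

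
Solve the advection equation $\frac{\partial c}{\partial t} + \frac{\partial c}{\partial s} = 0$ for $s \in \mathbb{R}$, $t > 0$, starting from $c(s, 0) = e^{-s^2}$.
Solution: By method of characteristics (waves move right with speed 1):
Along characteristics $s - t =$ const, $c$ is constant, so $c(s,t) = f(s - t)$ with $f = c( \cdot , 0)$.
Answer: $c(s, t) = e^{-(s - t)^2}$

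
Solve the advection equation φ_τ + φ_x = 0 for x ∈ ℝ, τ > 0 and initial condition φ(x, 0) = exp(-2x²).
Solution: By characteristics (dx/dτ = 1), φ(x,τ) = f(x - τ) with f = φ(·, 0).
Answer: φ(x, τ) = exp(-2(x - τ)²)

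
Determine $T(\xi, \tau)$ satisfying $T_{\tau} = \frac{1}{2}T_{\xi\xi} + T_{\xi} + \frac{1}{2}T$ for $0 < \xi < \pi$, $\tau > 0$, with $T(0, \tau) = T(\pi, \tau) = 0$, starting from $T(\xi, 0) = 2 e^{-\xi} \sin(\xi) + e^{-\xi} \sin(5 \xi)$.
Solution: Substitute $T = e^{-\xi}u$, i.e. $u = e^{\xi}T$.
By the product rule, $T_{\xi} = e^{-\xi}(u_{\xi} - u)$, $T_{\xi\xi} = e^{-\xi}(u_{\xi\xi} - 2u_{\xi} + u)$, $T_{\tau} = e^{-\xi}u_{\tau}$.
Substituting into the PDE and dividing by $e^{-\xi}$: $u_{\tau} = \frac{1}{2}(u_{\xi\xi} - 2u_{\xi} + u) + (u_{\xi} - u) + \frac{1}{2}u$.
The lower-order terms cancel, leaving the standard heat equation $u_{\tau} = \frac{1}{2}u_{\xi\xi}$.
Initial data for $u$: $u(\xi,0) = e^{\xi}T(\xi,0) = 2 \sin(\xi) + \sin(5 \xi)$. The boundary conditions carry over: $u(0,\tau) = u(\pi,\tau) = 0$.
Solve for $u$:
  Using separation of variables $u = X(\xi)G(\tau)$:
  Eigenfunctions: $\sin(n\xi)$, $n = 1, 2, 3, \ldots$
  General solution: $u(\xi, \tau) = \sum c_n \sin(n\xi) e^{-n^2 \tau/2}$
  Matching $u(\xi,0) = 2 \sin(\xi) + \sin(5 \xi)$ term by term: $c_1=2, c_5=1$.
Hence $u(\xi,\tau) = 2 e^{-\tau/2} \sin(\xi) + e^{-25 \tau/2} \sin(5 \xi)$.
Transform back: $T(\xi,\tau) = e^{-\xi}u(\xi,\tau)$.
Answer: $T(\xi, \tau) = 2 e^{-\tau/2} e^{-\xi} \sin(\xi) + e^{-25 \tau/2} e^{-\xi} \sin(5 \xi)$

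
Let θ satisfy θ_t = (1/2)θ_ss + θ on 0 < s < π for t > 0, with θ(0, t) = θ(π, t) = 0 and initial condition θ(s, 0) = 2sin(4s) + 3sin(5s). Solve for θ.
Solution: Substitute θ = exp(t)u, i.e. u = exp(-t)θ.
By the product rule, θ_t = exp(t)(u_t + u), θ_ss = exp(t)u_ss.
Substituting into the PDE and dividing by exp(t): u_t + u = (1/2)u_ss + u.
The lower-order terms cancel, leaving the standard heat equation u_t = (1/2)u_ss.
Initial data for u: u(s,0) = θ(s,0) = 2sin(4s) + 3sin(5s). The boundary conditions carry over: u(0,t) = u(π,t) = 0.
Solve for u:
  Using separation of variables u = X(s)G(t):
  Eigenfunctions: sin(ns), n = 1, 2, 3, ...
  General solution: u(s, t) = Σ c_n sin(ns) exp(-n² t/2)
  Matching u(s,0) = 2sin(4s) + 3sin(5s) term by term: c_4=2, c_5=3.
Hence u(s,t) = 2exp(-8t)sin(4s) + 3exp(-25t/2)sin(5s).
Transform back: θ(s,t) = exp(t)u(s,t).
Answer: θ(s, t) = 2exp(-7t)sin(4s) + 3exp(-23t/2)sin(5s)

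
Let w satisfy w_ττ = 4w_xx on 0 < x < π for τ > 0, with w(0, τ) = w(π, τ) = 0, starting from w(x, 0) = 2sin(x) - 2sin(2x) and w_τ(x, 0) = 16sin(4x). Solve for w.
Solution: Separating variables: w = Σ [A_n cos(ω_n τ) + B_n sin(ω_n τ)] sin(nx), ω_n = 2n. From ICs (B_n = velocity coefficient / ω_n): A_1=2, A_2=-2, B_4=2.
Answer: w(x, τ) = 2sin(x)cos(2τ) - 2sin(2x)cos(4τ) + 2sin(4x)sin(8τ)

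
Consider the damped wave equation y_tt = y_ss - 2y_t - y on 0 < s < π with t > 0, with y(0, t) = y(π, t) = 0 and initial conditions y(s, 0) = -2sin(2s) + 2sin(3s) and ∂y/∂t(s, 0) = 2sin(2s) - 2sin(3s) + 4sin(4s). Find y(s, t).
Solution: Substitute y = exp(-t)u.
Then y_t = exp(-t)(u_t - u), y_tt = exp(-t)(u_tt - 2u_t + u), y_ss = exp(-t)u_ss; substituting and dividing by exp(-t), the lower-order terms cancel: u_tt = u_ss (standard wave equation).
Data for u: u(s,0) = y(s,0) = -2sin(2s) + 2sin(3s); u_t(s,0) = y_t(s,0) + y(s,0) = 4sin(4s). The boundary conditions carry over: u(0,t) = u(π,t) = 0.
Separating variables: u = Σ [A_n cos(ω_n t) + B_n sin(ω_n t)] sin(ns), ω_n = n. From ICs (B_n = velocity coefficient / ω_n): A_2=-2, A_3=2, B_4=1.
So u(s,t) = -2sin(2s)cos(2t) + 2sin(3s)cos(3t) + sin(4s)sin(4t), and y(s,t) = exp(-t)u(s,t).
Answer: y(s, t) = -2exp(-t)sin(2s)cos(2t) + 2exp(-t)sin(3s)cos(3t) + exp(-t)sin(4s)sin(4t)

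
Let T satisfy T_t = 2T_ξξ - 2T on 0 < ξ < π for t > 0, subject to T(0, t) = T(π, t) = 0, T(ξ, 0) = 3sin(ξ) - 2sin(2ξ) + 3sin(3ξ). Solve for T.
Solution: Substitute T = exp(-2t)u, i.e. u = exp(2t)T.
By the product rule, T_t = exp(-2t)(u_t - 2u), T_ξξ = exp(-2t)u_ξξ.
Substituting into the PDE and dividing by exp(-2t): u_t - 2u = 2u_ξξ - 2u.
The lower-order terms cancel, leaving the standard heat equation u_t = 2u_ξξ.
Initial data for u: u(ξ,0) = T(ξ,0) = 3sin(ξ) - 2sin(2ξ) + 3sin(3ξ). The boundary conditions carry over: u(0,t) = u(π,t) = 0.
Solve for u:
  Using separation of variables u = X(ξ)G(t):
  Eigenfunctions: sin(nξ), n = 1, 2, 3, ...
  General solution: u(ξ, t) = Σ c_n sin(nξ) exp(-2n² t)
  Matching u(ξ,0) = 3sin(ξ) - 2sin(2ξ) + 3sin(3ξ) term by term: c_1=3, c_2=-2, c_3=3.
Hence u(ξ,t) = 3exp(-2t)sin(ξ) - 2exp(-8t)sin(2ξ) + 3exp(-18t)sin(3ξ).
Transform back: T(ξ,t) = exp(-2t)u(ξ,t).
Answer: T(ξ, t) = 3exp(-4t)sin(ξ) - 2exp(-10t)sin(2ξ) + 3exp(-20t)sin(3ξ)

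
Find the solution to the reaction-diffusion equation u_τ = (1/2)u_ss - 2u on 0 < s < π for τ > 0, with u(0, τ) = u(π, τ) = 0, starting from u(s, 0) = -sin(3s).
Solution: Substitute u = exp(-2τ)w, i.e. w = exp(2τ)u.
By the product rule, u_τ = exp(-2τ)(w_τ - 2w), u_ss = exp(-2τ)w_ss.
Substituting into the PDE and dividing by exp(-2τ): w_τ - 2w = (1/2)w_ss - 2w.
The lower-order terms cancel, leaving the standard heat equation w_τ = (1/2)w_ss.
Initial data for w: w(s,0) = u(s,0) = -sin(3s). The boundary conditions carry over: w(0,τ) = w(π,τ) = 0.
Solve for w:
  Using separation of variables w = X(s)T(τ):
  Eigenfunctions: sin(ns), n = 1, 2, 3, ...
  General solution: w(s, τ) = Σ c_n sin(ns) exp(-n² τ/2)
  Matching w(s,0) = -sin(3s) term by term: c_3=-1.
Hence w(s,τ) = -exp(-9τ/2)sin(3s).
Transform back: u(s,τ) = exp(-2τ)w(s,τ).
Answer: u(s, τ) = -exp(-13τ/2)sin(3s)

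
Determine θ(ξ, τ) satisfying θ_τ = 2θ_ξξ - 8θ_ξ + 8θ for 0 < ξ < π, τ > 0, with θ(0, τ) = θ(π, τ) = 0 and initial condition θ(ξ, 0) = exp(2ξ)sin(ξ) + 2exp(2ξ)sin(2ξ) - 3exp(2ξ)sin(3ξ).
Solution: Substitute θ = exp(2ξ)u, i.e. u = exp(-2ξ)θ.
By the product rule, θ_ξ = exp(2ξ)(u_ξ + 2u), θ_ξξ = exp(2ξ)(u_ξξ + 4u_ξ + 4u), θ_τ = exp(2ξ)u_τ.
Substituting into the PDE and dividing by exp(2ξ): u_τ = 2(u_ξξ + 4u_ξ + 4u) - 8(u_ξ + 2u) + 8u.
The lower-order terms cancel, leaving the standard heat equation u_τ = 2u_ξξ.
Initial data for u: u(ξ,0) = exp(-2ξ)θ(ξ,0) = sin(ξ) + 2sin(2ξ) - 3sin(3ξ). The boundary conditions carry over: u(0,τ) = u(π,τ) = 0.
Solve for u:
  Using separation of variables u = X(ξ)G(τ):
  Eigenfunctions: sin(nξ), n = 1, 2, 3, ...
  General solution: u(ξ, τ) = Σ c_n sin(nξ) exp(-2n² τ)
  Matching u(ξ,0) = sin(ξ) + 2sin(2ξ) - 3sin(3ξ) term by term: c_1=1, c_2=2, c_3=-3.
Hence u(ξ,τ) = exp(-2τ)sin(ξ) + 2exp(-8τ)sin(2ξ) - 3exp(-18τ)sin(3ξ).
Transform back: θ(ξ,τ) = exp(2ξ)u(ξ,τ).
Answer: θ(ξ, τ) = exp(2ξ)exp(-2τ)sin(ξ) + 2exp(2ξ)exp(-8τ)sin(2ξ) - 3exp(2ξ)exp(-18τ)sin(3ξ)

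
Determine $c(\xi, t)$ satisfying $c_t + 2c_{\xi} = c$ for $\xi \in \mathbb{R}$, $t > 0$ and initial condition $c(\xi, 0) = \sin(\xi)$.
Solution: Substitute $c = e^{t}u$.
Then $c_t = e^{t}(u_t + u)$, $c_{\xi} = e^{t}u_{\xi}$; substituting and dividing by $e^{t}$, the lower-order terms cancel: $u_t + 2u_{\xi} = 0$ (standard advection equation).
Data for $u$: $u(\xi,0) = c(\xi,0) = \sin(\xi)$.
By characteristics ($d\xi/dt = 2$), $u(\xi,t) = f(\xi - 2t)$ with $f = u( \cdot , 0)$.
So $u(\xi,t) = - \sin(2 t - \xi)$, and $c(\xi,t) = e^{t}u(\xi,t)$.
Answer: $c(\xi, t) = e^{t} \sin(\xi - 2 t)$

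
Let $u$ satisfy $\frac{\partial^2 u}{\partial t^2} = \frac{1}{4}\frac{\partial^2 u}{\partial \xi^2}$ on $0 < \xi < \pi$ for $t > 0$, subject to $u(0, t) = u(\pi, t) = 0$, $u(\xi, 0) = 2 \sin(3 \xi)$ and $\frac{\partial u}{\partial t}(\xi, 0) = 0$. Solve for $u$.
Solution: Separating variables: $u = \sum [A_n \cos(\omega_n t) + B_n \sin(\omega_n t)] \sin(n\xi)$, $\omega_n = n/2$. From ICs: $A_3=2$.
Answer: $u(\xi, t) = 2 \sin(3 \xi) \cos(3 t/2)$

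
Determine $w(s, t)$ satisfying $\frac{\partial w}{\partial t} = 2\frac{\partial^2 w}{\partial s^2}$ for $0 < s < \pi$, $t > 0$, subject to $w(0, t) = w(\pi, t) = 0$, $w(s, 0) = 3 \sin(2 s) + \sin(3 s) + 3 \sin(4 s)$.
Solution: Separating variables: $w = \sum c_n e^{-2n^2t} \sin(ns)$. From $w(s,0) = 3 \sin(2 s) + \sin(3 s) + 3 \sin(4 s)$: $c_2=3, c_3=1, c_4=3$.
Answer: $w(s, t) = 3 e^{-8 t} \sin(2 s) + e^{-18 t} \sin(3 s) + 3 e^{-32 t} \sin(4 s)$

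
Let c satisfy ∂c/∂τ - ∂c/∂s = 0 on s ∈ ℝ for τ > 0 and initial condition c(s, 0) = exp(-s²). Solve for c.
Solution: By method of characteristics (waves move left with speed 1):
Along characteristics s + τ = const, c is constant, so c(s,τ) = f(s + τ) with f = c(·, 0).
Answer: c(s, τ) = exp(-(s + τ)²)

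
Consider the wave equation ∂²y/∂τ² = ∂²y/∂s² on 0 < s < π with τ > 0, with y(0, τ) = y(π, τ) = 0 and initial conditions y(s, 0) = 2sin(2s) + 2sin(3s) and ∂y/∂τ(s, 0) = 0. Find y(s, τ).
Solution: Separating variables: y = Σ [A_n cos(ω_n τ) + B_n sin(ω_n τ)] sin(ns), ω_n = n. From ICs: A_2=2, A_3=2.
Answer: y(s, τ) = 2sin(2s)cos(2τ) + 2sin(3s)cos(3τ)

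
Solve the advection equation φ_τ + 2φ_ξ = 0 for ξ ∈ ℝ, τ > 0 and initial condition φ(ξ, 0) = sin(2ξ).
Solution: By method of characteristics (waves move right with speed 2):
Along characteristics ξ - 2τ = const, φ is constant, so φ(ξ,τ) = f(ξ - 2τ) with f = φ(·, 0).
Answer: φ(ξ, τ) = sin(2ξ - 4τ)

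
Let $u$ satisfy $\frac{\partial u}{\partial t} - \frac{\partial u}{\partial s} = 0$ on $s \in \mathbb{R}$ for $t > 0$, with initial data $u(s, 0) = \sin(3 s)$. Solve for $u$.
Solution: By characteristics ($ds/dt = -1$), $u(s,t) = f(s + t)$ with $f = u( \cdot , 0)$.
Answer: $u(s, t) = \sin(3 s + 3 t)$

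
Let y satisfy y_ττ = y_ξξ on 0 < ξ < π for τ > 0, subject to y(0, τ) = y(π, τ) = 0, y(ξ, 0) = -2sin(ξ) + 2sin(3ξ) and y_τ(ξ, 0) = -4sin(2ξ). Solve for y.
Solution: Using separation of variables y = X(ξ)T(τ):
Eigenfunctions: sin(nξ), n = 1, 2, 3, ...
General solution: y(ξ, τ) = Σ [A_n cos(n τ) + B_n sin(n τ)] sin(nξ)
From y(ξ,0) = -2sin(ξ) + 2sin(3ξ): A_1=-2, A_3=2. From y_τ(ξ,0) = -4sin(2ξ), using y_τ(ξ,0) = Σ ω_n B_n sin(nξ) with ω_n = n: B_2 = (-4)/2 = -2.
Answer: y(ξ, τ) = -2sin(ξ)cos(τ) - 2sin(2ξ)sin(2τ) + 2sin(3ξ)cos(3τ)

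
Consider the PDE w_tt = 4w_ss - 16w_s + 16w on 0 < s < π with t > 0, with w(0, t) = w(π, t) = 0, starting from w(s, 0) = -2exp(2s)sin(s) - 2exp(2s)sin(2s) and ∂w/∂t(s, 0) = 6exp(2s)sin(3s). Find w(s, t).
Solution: Substitute w = exp(2s)u, i.e. u = exp(-2s)w.
By the product rule, w_s = exp(2s)(u_s + 2u), w_ss = exp(2s)(u_ss + 4u_s + 4u), w_tt = exp(2s)u_tt.
Substituting into the PDE and dividing by exp(2s): u_tt = 4(u_ss + 4u_s + 4u) - 16(u_s + 2u) + 16u.
The lower-order terms cancel, leaving the standard wave equation u_tt = 4u_ss.
Initial data for u: u(s,0) = exp(-2s)w(s,0) = -2sin(s) - 2sin(2s); u_t(s,0) = exp(-2s)w_t(s,0) = 6sin(3s). The boundary conditions carry over: u(0,t) = u(π,t) = 0.
Solve for u:
  Using separation of variables u = X(s)T(t):
  Eigenfunctions: sin(ns), n = 1, 2, 3, ...
  General solution: u(s, t) = Σ [A_n cos(2n t) + B_n sin(2n t)] sin(ns)
  From u(s,0) = -2sin(s) - 2sin(2s): A_1=-2, A_2=-2. From u_t(s,0) = 6sin(3s), using u_t(s,0) = Σ ω_n B_n sin(ns) with ω_n = 2n: B_3 = 6/6 = 1.
Hence u(s,t) = -2sin(s)cos(2t) - 2sin(2s)cos(4t) + sin(3s)sin(6t).
Transform back: w(s,t) = exp(2s)u(s,t).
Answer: w(s, t) = -2exp(2s)sin(s)cos(2t) - 2exp(2s)sin(2s)cos(4t) + exp(2s)sin(3s)sin(6t)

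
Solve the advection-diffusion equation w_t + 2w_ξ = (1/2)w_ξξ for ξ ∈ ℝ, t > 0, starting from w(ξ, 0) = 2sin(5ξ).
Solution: Moving frame: η = ξ - 2t, σ = t, w = u(η,σ), so w_t = u_σ - 2u_η and w_ξξ = u_ηη.
Hence w_t + 2w_ξ = u_σ and the PDE becomes the heat equation u_σ = (1/2)u_ηη on η ∈ ℝ.
Initial data: u(η,0) = w(η,0) = 2sin(5η). Each mode sin(nη) decays as exp(-n²σ/2) on ℝ, so u(η,σ) = Σ c_n exp(-n²σ/2) sin(nη) with c_5=2: u(η,σ) = 2exp(-25σ/2)sin(5η).
Substituting back: w(ξ,t) = u(ξ - 2t, t).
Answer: w(ξ, t) = -2exp(-25t/2)sin(10t - 5ξ)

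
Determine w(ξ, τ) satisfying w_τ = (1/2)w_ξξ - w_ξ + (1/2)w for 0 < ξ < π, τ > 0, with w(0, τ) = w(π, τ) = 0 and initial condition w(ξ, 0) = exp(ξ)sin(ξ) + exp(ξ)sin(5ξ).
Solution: Substitute w = exp(ξ)u.
Then w_ξ = exp(ξ)(u_ξ + u), w_ξξ = exp(ξ)(u_ξξ + 2u_ξ + u), w_τ = exp(ξ)u_τ; substituting and dividing by exp(ξ), the lower-order terms cancel: u_τ = (1/2)u_ξξ (standard heat equation).
Data for u: u(ξ,0) = exp(-ξ)w(ξ,0) = sin(ξ) + sin(5ξ). The boundary conditions carry over: u(0,τ) = u(π,τ) = 0.
Separating variables: u = Σ c_n exp(-n²τ/2) sin(nξ). From u(ξ,0) = sin(ξ) + sin(5ξ): c_1=1, c_5=1.
So u(ξ,τ) = exp(-τ/2)sin(ξ) + exp(-25τ/2)sin(5ξ), and w(ξ,τ) = exp(ξ)u(ξ,τ).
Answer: w(ξ, τ) = exp(ξ)exp(-τ/2)sin(ξ) + exp(ξ)exp(-25τ/2)sin(5ξ)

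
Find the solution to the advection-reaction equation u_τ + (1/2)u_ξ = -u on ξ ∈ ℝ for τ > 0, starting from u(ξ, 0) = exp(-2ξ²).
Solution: Substitute u = exp(-τ)w.
Then u_τ = exp(-τ)(w_τ - w), u_ξ = exp(-τ)w_ξ; substituting and dividing by exp(-τ), the lower-order terms cancel: w_τ + (1/2)w_ξ = 0 (standard advection equation).
Data for w: w(ξ,0) = u(ξ,0) = exp(-2ξ²).
By characteristics (dξ/dτ = 1/2), w(ξ,τ) = f(ξ - (1/2)τ) with f = w(·, 0).
So w(ξ,τ) = exp(-2(ξ - τ/2)²), and u(ξ,τ) = exp(-τ)w(ξ,τ).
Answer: u(ξ, τ) = exp(-τ)exp(-2(ξ - τ/2)²)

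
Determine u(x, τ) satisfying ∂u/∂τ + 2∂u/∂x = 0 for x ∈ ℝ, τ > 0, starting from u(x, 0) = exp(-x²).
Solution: By characteristics (dx/dτ = 2), u(x,τ) = f(x - 2τ) with f = u(·, 0).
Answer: u(x, τ) = exp(-(x - 2τ)²)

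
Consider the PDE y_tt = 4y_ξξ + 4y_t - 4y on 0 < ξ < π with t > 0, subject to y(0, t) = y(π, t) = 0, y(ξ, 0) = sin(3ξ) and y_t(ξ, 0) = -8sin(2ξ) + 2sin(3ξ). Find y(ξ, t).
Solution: Substitute y = exp(2t)u.
Then y_t = exp(2t)(u_t + 2u), y_tt = exp(2t)(u_tt + 4u_t + 4u), y_ξξ = exp(2t)u_ξξ; substituting and dividing by exp(2t), the lower-order terms cancel: u_tt = 4u_ξξ (standard wave equation).
Data for u: u(ξ,0) = y(ξ,0) = sin(3ξ); u_t(ξ,0) = y_t(ξ,0) - 2y(ξ,0) = -8sin(2ξ). The boundary conditions carry over: u(0,t) = u(π,t) = 0.
Separating variables: u = Σ [A_n cos(ω_n t) + B_n sin(ω_n t)] sin(nξ), ω_n = 2n. From ICs (B_n = velocity coefficient / ω_n): A_3=1, B_2=-2.
So u(ξ,t) = -2sin(4t)sin(2ξ) + sin(3ξ)cos(6t), and y(ξ,t) = exp(2t)u(ξ,t).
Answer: y(ξ, t) = -2exp(2t)sin(4t)sin(2ξ) + exp(2t)sin(3ξ)cos(6t)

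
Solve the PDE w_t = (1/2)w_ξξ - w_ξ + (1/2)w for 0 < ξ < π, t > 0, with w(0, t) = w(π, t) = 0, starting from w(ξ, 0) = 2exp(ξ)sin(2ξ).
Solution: Substitute w = exp(ξ)u, i.e. u = exp(-ξ)w.
By the product rule, w_ξ = exp(ξ)(u_ξ + u), w_ξξ = exp(ξ)(u_ξξ + 2u_ξ + u), w_t = exp(ξ)u_t.
Substituting into the PDE and dividing by exp(ξ): u_t = (1/2)(u_ξξ + 2u_ξ + u) - (u_ξ + u) + (1/2)u.
The lower-order terms cancel, leaving the standard heat equation u_t = (1/2)u_ξξ.
Initial data for u: u(ξ,0) = exp(-ξ)w(ξ,0) = 2sin(2ξ). The boundary conditions carry over: u(0,t) = u(π,t) = 0.
Solve for u:
  Using separation of variables u = X(ξ)T(t):
  Eigenfunctions: sin(nξ), n = 1, 2, 3, ...
  General solution: u(ξ, t) = Σ c_n sin(nξ) exp(-n² t/2)
  Matching u(ξ,0) = 2sin(2ξ) term by term: c_2=2.
Hence u(ξ,t) = 2exp(-2t)sin(2ξ).
Transform back: w(ξ,t) = exp(ξ)u(ξ,t).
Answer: w(ξ, t) = 2exp(-2t)exp(ξ)sin(2ξ)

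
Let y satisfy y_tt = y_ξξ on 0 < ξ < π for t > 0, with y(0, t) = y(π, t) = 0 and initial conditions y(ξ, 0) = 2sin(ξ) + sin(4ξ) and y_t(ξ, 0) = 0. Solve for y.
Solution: Using separation of variables y = X(ξ)T(t):
Eigenfunctions: sin(nξ), n = 1, 2, 3, ...
General solution: y(ξ, t) = Σ [A_n cos(n t) + B_n sin(n t)] sin(nξ)
From y(ξ,0) = 2sin(ξ) + sin(4ξ): A_1=2, A_4=1. From y_t(ξ,0) = 0: all B_n = 0.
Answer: y(ξ, t) = 2sin(ξ)cos(t) + sin(4ξ)cos(4t)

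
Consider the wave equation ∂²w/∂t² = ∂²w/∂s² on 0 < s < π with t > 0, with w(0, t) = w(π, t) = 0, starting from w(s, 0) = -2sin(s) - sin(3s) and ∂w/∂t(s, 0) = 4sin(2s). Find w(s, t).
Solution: Using separation of variables w = X(s)T(t):
Eigenfunctions: sin(ns), n = 1, 2, 3, ...
General solution: w(s, t) = Σ [A_n cos(n t) + B_n sin(n t)] sin(ns)
From w(s,0) = -2sin(s) - sin(3s): A_1=-2, A_3=-1. From w_t(s,0) = 4sin(2s), using w_t(s,0) = Σ ω_n B_n sin(ns) with ω_n = n: B_2 = 4/2 = 2.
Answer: w(s, t) = -2sin(s)cos(t) + 2sin(2s)sin(2t) - sin(3s)cos(3t)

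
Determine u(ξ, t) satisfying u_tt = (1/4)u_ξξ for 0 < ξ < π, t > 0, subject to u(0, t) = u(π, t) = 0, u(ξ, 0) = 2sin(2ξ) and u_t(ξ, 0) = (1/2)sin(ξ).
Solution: Using separation of variables u = X(ξ)T(t):
Eigenfunctions: sin(nξ), n = 1, 2, 3, ...
General solution: u(ξ, t) = Σ [A_n cos(n t/2) + B_n sin(n t/2)] sin(nξ)
From u(ξ,0) = 2sin(2ξ): A_2=2. From u_t(ξ,0) = (1/2)sin(ξ), using u_t(ξ,0) = Σ ω_n B_n sin(nξ) with ω_n = n/2: B_1 = (1/2)/(1/2) = 1.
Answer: u(ξ, t) = sin(t/2)sin(ξ) + 2sin(2ξ)cos(t)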